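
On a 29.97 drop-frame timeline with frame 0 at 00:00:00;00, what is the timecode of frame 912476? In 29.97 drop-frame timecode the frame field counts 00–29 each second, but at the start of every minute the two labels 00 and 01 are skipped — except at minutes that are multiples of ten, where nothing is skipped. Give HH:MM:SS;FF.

08:27:26;10

Each 10-minute DF block holds 10 × 60 × 30 − 9 × 2 = 17982 frames. 912476 ÷ 17982 → 50 full blocks, remainder 13376.
Within the partial block the first minute is 1800 frames and each further minute 1798, so 7 further minute boundaries passed. Total skipped labels = 18 × 50 + 2 × 7 = 914.
Non-drop label index = 912476 + 914 = 913390; at 30 labels/s that is 08:27:26:10, i.e. DF 08:27:26;10.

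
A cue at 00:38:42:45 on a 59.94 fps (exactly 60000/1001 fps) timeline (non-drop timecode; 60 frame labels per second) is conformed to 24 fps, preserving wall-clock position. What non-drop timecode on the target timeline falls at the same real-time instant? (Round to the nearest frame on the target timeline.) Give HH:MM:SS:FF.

Source frame index: (0×3600 + 38×60 + 42) × 60 + 45 = 139365.
Real time: 139365 / (60000/1001) = 9300291/4000 s.
Target frame: (9300291/4000) × (24) = 27900873/500 ≈ 55801.746 → 55802.
At 24 labels/s: frame 55802 → 00:38:45:02.

00:38:45:02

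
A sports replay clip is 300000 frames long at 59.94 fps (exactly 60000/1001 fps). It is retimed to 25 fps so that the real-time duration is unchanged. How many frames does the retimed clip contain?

Target frames = source frames × (target rate / source rate) = 300000 × (25)/(60000/1001) = 300000 × 1001/2400 = 125125.

125125 frames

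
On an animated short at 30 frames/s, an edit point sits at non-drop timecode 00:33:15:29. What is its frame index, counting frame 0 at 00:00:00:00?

frame 59879

Total seconds to the label: (0 × 3600 + 33 × 60 + 15) = 1995.
Frame index = 1995 × 30 + 29 = 59879.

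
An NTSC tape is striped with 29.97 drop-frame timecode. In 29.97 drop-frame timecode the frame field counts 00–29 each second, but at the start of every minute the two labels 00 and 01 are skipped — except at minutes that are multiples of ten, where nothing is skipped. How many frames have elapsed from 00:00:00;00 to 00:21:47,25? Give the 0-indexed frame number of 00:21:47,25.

As if non-drop at 30 labels/s: (0 × 3600 + 21 × 60 + 47) × 30 + 25 = 39235.
Minute boundaries passed: 21; those not divisible by 10: 21 − 2 = 19; dropped labels = 2 × 19 = 38.
Actual frame index = 39235 − 38 = 39197.

39197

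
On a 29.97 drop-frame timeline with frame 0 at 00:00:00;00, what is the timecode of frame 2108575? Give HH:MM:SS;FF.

Ten DF minutes hold 17982 frames, so frame 2108575 lies in block 117 (frames 2103894–2121875) with 4681 frames into that block.
The block's first minute is 1800 frames and the rest 1798 each; 4681 frames reaches minute 2, so 117 × 18 + 2 × 2 = 2110 labels have been skipped so far.
Adding those back, label number 2108575 + 2110 = 2110685 at 30 labels/s is 70356 s + 5 f = 19 h 32 min 36 s frame 5, i.e. 19:32:36;05.

19:32:36;05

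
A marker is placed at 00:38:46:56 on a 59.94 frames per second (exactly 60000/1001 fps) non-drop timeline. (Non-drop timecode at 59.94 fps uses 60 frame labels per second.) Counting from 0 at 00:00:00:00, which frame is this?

Total seconds to the label: (0 × 3600 + 38 × 60 + 46) = 2326.
Frame index = 2326 × 60 + 56 = 139616.

frame 139616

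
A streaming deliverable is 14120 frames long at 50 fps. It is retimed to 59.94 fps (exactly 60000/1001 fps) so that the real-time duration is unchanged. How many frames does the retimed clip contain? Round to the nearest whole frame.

16927 frames

Frames at target rate = 14120 × (60000/1001) / (50) = 16944000/1001 ≈ 16927.073.
Nearest whole frame: 16927.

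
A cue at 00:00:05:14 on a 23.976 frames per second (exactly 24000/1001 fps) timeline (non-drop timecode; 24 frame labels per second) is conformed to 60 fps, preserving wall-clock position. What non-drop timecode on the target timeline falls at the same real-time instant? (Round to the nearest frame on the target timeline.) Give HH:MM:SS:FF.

Source frame index: (0×3600 + 0×60 + 5) × 24 + 14 = 134.
Real time: 134 / (24000/1001) = 67067/12000 s.
Target frame: (67067/12000) × (60) = 67067/200 ≈ 335.335 → 335.
At 60 labels/s: frame 335 → 00:00:05:35.

00:00:05:35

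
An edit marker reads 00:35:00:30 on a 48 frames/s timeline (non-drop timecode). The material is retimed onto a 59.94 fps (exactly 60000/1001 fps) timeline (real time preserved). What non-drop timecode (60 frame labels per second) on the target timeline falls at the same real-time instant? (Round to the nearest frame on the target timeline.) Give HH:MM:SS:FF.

00:34:58:32

Source frame index: (0×3600 + 35×60 + 0) × 48 + 30 = 100830.
Real time: 100830 / (48) = 16805/8 s.
Target frame: (16805/8) × (60000/1001) = 126037500/1001 ≈ 125911.588 → 125912.
At 60 labels/s: frame 125912 → 00:34:58:32.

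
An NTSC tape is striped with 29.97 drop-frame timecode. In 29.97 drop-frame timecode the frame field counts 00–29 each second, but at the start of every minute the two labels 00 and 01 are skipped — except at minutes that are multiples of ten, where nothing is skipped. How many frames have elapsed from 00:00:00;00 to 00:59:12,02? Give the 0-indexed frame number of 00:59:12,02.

As if non-drop at 30 labels/s: (0 × 3600 + 59 × 60 + 12) × 30 + 2 = 106562.
Minute boundaries passed: 59; those not divisible by 10: 59 − 5 = 54; dropped labels = 2 × 54 = 108.
Actual frame index = 106562 − 108 = 106454.

106454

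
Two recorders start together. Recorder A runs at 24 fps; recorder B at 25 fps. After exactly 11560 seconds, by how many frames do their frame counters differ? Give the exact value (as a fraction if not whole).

A emits 24 × 11560 = 277440 frames; B emits 25 × 11560 = 289000.
Difference = 11560 frames; B is ahead of A.

11560 frames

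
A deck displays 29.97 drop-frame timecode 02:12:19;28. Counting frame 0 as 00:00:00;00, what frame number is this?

237960

As if non-drop at 30 labels/s: (2 × 3600 + 12 × 60 + 19) × 30 + 28 = 238198.
Minute boundaries passed: 132; those not divisible by 10: 132 − 13 = 119; dropped labels = 2 × 119 = 238.
Actual frame index = 238198 − 238 = 237960.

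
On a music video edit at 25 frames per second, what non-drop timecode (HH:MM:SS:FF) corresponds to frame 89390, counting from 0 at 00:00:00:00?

89390 ÷ 25 = 3575 full seconds, remainder 15 frames.
3575 s = 0 h 59 min 35 s.
Timecode: 00:59:35:15.

00:59:35:15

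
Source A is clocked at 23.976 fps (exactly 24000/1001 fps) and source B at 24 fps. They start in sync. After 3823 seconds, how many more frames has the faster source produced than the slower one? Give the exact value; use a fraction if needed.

A emits 24000/1001 × 3823 = 91752000/1001 frames; B emits 24 × 3823 = 91752.
Difference = 91752/1001 frames (≈ 91.6603); B is ahead of A.

91752/1001 frames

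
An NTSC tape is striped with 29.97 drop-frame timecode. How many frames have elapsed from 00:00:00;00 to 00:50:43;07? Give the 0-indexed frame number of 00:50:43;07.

As if non-drop at 30 labels/s: (0 × 3600 + 50 × 60 + 43) × 30 + 7 = 91297.
Minute boundaries passed: 50; those not divisible by 10: 50 − 5 = 45; dropped labels = 2 × 45 = 90.
Actual frame index = 91297 − 90 = 91207.

91207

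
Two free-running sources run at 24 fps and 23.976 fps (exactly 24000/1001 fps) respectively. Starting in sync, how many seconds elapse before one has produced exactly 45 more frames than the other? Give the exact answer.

The gap grows by |24000/1001 − 24| = 24/1001 frames per second.
Time for a 45-frame gap: 45 ÷ (24/1001) = 1876.875 s.

1876.875 seconds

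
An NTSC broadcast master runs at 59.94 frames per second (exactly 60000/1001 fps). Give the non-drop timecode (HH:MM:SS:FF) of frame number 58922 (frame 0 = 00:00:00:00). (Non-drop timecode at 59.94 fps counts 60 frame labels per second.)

58922 ÷ 60 = 982 full seconds, remainder 2 frames.
982 s = 0 h 16 min 22 s.
Timecode: 00:16:22:02.

00:16:22:02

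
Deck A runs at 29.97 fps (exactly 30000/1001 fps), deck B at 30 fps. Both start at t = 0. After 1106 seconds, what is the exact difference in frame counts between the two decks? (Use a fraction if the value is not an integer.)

4740/143 frames

A emits 30000/1001 × 1106 = 4740000/143 frames; B emits 30 × 1106 = 33180.
Difference = 4740/143 frames (≈ 33.1469); B is ahead of A.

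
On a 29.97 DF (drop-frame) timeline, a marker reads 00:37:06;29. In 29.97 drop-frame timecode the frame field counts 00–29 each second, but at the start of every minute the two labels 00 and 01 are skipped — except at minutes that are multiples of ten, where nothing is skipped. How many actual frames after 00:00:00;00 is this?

Complete 10-minute blocks: 3, each 17982 frames → 53946.
Remaining 7 whole minutes in the current block: 1800 + 6 × 1798 = 12588 frames.
Within the current minute: 6 × 30 + 29 − 2 = 207 (labels ;00/;01 skipped at this minute). Total = 53946 + 12588 + 207 = 66741.

66741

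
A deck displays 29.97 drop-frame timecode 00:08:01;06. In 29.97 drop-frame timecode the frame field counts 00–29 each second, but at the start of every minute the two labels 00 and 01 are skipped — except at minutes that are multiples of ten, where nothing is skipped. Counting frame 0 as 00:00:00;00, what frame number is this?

14420

Complete 10-minute blocks: 0, each 17982 frames → 0.
Remaining 8 whole minutes in the current block: 1800 + 7 × 1798 = 14386 frames.
Within the current minute: 1 × 30 + 6 − 2 = 34 (labels ;00/;01 skipped at this minute). Total = 0 + 14386 + 34 = 14420.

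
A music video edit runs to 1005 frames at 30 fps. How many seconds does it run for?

Running time = 1005 / (30) = 33.5 s.

33.5 seconds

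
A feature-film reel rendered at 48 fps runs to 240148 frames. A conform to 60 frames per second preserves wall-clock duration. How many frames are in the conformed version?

300185 frames

Target frames = source frames × (target rate / source rate) = 240148 × (60)/(48) = 240148 × 5/4 = 300185.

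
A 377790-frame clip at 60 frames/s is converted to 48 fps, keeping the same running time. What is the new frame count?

Frames at target rate = 377790 × (48) / (60) = 302232.

302232 frames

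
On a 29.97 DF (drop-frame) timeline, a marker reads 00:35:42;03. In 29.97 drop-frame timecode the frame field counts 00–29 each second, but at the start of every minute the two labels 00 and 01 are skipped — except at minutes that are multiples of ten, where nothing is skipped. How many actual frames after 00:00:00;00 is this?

As if non-drop at 30 labels/s: (0 × 3600 + 35 × 60 + 42) × 30 + 3 = 64263.
Minute boundaries passed: 35; those not divisible by 10: 35 − 3 = 32; dropped labels = 2 × 32 = 64.
Actual frame index = 64263 − 64 = 64199.

64199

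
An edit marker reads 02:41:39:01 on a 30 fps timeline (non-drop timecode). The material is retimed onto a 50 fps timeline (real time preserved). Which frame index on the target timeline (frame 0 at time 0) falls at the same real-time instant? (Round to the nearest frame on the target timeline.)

frame 484952

Source frame index: (2×3600 + 41×60 + 39) × 30 + 1 = 290971.
Real time: 290971 / (30) = 290971/30 s.
Target frame: (290971/30) × (50) = 1454855/3 ≈ 484951.667 → 484952.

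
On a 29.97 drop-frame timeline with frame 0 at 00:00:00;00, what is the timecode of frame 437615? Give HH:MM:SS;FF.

04:03:21;23

Each 10-minute DF block holds 10 × 60 × 30 − 9 × 2 = 17982 frames. 437615 ÷ 17982 → 24 full blocks, remainder 6047.
Within the partial block the first minute is 1800 frames and each further minute 1798, so 3 further minute boundaries passed. Total skipped labels = 18 × 24 + 2 × 3 = 438.
Non-drop label index = 437615 + 438 = 438053; at 30 labels/s that is 04:03:21:23, i.e. DF 04:03:21;23.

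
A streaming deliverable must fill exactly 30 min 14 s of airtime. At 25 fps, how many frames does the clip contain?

45350 frames

30 min 14 s = 1814 s.
Frames = 1814 × 25 = 45350.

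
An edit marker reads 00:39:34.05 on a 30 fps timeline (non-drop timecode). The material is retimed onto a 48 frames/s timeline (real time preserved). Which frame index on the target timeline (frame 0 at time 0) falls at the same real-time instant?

frame 113960

Source frame index: (0×3600 + 39×60 + 34) × 30 + 5 = 71225.
Real time: 71225 / (30) = 14245/6 s.
Target frame: (14245/6) × (48) = 113960.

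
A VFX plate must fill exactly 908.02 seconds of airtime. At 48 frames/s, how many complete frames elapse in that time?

Frames = 908.02 × 48 = 1089624/25 ≈ 43584.9600.
Complete frames: 43584.

43584 frames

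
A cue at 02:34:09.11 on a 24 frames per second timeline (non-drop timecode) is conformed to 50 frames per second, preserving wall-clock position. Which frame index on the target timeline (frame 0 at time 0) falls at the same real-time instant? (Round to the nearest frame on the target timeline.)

Source frame index: (2×3600 + 34×60 + 9) × 24 + 11 = 221987.
Real time: 221987 / (24) = 221987/24 s.
Target frame: (221987/24) × (50) = 5549675/12 ≈ 462472.917 → 462473.

frame 462473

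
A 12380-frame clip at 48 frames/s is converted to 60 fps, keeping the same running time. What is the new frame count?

15475 frames

Target frames = source frames × (target rate / source rate) = 12380 × (60)/(48) = 12380 × 5/4 = 15475.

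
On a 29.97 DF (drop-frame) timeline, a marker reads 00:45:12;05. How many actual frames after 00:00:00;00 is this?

Complete 10-minute blocks: 4, each 17982 frames → 71928.
Remaining 5 whole minutes in the current block: 1800 + 4 × 1798 = 8992 frames.
Within the current minute: 12 × 30 + 5 − 2 = 363 (labels ;00/;01 skipped at this minute). Total = 71928 + 8992 + 363 = 81283.

81283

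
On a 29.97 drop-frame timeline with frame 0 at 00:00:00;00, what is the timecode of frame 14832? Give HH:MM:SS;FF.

00:08:14;28

Ten DF minutes hold 17982 frames, so frame 14832 lies in block 0 (frames 0–17981) with 14832 frames into that block.
The block's first minute is 1800 frames and the rest 1798 each; 14832 frames reaches minute 8, so 0 × 18 + 8 × 2 = 16 labels have been skipped so far.
Adding those back, label number 14832 + 16 = 14848 at 30 labels/s is 494 s + 28 f = 0 h 8 min 14 s frame 28, i.e. 00:08:14;28.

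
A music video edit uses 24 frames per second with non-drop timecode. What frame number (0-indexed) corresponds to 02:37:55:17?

Total seconds to the label: (2 × 3600 + 37 × 60 + 55) = 9475.
Frame index = 9475 × 24 + 17 = 227417.

frame 227417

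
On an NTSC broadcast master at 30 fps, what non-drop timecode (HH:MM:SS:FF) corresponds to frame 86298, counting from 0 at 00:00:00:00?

86298 ÷ 30 = 2876 full seconds, remainder 18 frames.
2876 s = 0 h 47 min 56 s.
Timecode: 00:47:56:18.

00:47:56:18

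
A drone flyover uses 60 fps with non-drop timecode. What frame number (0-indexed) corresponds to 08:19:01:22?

Total seconds to the label: (8 × 3600 + 19 × 60 + 1) = 29941.
Frame index = 29941 × 60 + 22 = 1796482.

1796482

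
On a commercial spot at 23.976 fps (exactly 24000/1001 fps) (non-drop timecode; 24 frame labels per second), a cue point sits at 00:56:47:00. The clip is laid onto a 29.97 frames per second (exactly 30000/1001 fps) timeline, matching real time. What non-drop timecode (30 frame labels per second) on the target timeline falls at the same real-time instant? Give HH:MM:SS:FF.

Source frame index: (0×3600 + 56×60 + 47) × 24 + 0 = 81768.
Real time: 81768 / (24000/1001) = 3410407/1000 s.
Target frame: (3410407/1000) × (30000/1001) = 102210.
At 30 labels/s: frame 102210 → 00:56:47:00.

00:56:47:00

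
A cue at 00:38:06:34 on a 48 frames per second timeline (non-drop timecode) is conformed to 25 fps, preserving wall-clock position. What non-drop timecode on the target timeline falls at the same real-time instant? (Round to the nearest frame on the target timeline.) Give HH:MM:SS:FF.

00:38:06:18

Source frame index: (0×3600 + 38×60 + 6) × 48 + 34 = 109762.
Real time: 109762 / (48) = 54881/24 s.
Target frame: (54881/24) × (25) = 1372025/24 ≈ 57167.708 → 57168.
At 25 labels/s: frame 57168 → 00:38:06:18.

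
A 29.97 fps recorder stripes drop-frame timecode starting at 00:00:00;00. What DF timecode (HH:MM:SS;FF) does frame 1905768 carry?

17:39:49;06

Ten DF minutes hold 17982 frames, so frame 1905768 lies in block 105 (frames 1888110–1906091) with 17658 frames into that block.
The block's first minute is 1800 frames and the rest 1798 each; 17658 frames reaches minute 9, so 105 × 18 + 9 × 2 = 1908 labels have been skipped so far.
Adding those back, label number 1905768 + 1908 = 1907676 at 30 labels/s is 63589 s + 6 f = 17 h 39 min 49 s frame 6, i.e. 17:39:49;06.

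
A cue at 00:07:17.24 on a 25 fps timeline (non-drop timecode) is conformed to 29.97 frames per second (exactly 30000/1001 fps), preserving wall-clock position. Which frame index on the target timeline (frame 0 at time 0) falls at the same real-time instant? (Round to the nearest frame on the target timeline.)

Source frame index: (0×3600 + 7×60 + 17) × 25 + 24 = 10949.
Real time: 10949 / (25) = 10949/25 s.
Target frame: (10949/25) × (30000/1001) = 13138800/1001 ≈ 13125.674 → 13126.

frame 13126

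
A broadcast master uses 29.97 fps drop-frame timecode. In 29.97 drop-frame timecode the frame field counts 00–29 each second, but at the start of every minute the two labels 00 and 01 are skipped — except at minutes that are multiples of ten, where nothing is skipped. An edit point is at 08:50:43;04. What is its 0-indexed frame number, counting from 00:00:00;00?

Complete 10-minute blocks: 53, each 17982 frames → 953046.
Remaining 0 whole minutes in the current block: 0 frames.
Within the current minute: 43 × 30 + 4 = 1294. Total = 953046 + 0 + 1294 = 954340.

954340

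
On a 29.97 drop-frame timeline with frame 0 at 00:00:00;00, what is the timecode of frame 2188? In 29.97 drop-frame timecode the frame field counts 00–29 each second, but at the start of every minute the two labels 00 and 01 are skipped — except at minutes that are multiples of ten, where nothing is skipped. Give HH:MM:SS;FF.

Ten DF minutes hold 17982 frames, so frame 2188 lies in block 0 (frames 0–17981) with 2188 frames into that block.
The block's first minute is 1800 frames and the rest 1798 each; 2188 frames reaches minute 1, so 0 × 18 + 1 × 2 = 2 labels have been skipped so far.
Adding those back, label number 2188 + 2 = 2190 at 30 labels/s is 73 s + 0 f = 0 h 1 min 13 s frame 0, i.e. 00:01:13;00.

00:01:13;00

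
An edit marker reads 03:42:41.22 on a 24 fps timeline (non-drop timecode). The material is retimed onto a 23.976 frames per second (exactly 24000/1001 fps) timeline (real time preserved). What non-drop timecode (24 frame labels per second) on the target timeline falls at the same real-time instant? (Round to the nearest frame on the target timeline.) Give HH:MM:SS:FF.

03:42:28:14

Source frame index: (3×3600 + 42×60 + 41) × 24 + 22 = 320686.
Real time: 320686 / (24) = 160343/12 s.
Target frame: (160343/12) × (24000/1001) = 320686000/1001 ≈ 320365.634 → 320366.
At 24 labels/s: frame 320366 → 03:42:28:14.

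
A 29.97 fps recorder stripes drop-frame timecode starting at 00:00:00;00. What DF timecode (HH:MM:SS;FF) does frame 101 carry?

Ten DF minutes hold 17982 frames, so frame 101 lies in block 0 (frames 0–17981) with 101 frames into that block.
The block's first minute is 1800 frames and the rest 1798 each; 101 frames reaches minute 0, so 0 × 18 + 0 × 2 = 0 labels have been skipped so far.
Adding those back, label number 101 + 0 = 101 at 30 labels/s is 3 s + 11 f = 0 h 0 min 3 s frame 11, i.e. 00:00:03;11.

00:00:03;11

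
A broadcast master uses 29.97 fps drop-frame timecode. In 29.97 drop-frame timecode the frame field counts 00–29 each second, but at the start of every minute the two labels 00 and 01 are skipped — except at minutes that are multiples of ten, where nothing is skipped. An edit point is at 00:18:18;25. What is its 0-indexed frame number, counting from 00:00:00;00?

As if non-drop at 30 labels/s: (0 × 3600 + 18 × 60 + 18) × 30 + 25 = 32965.
Minute boundaries passed: 18; those not divisible by 10: 18 − 1 = 17; dropped labels = 2 × 17 = 34.
Actual frame index = 32965 − 34 = 32931.

32931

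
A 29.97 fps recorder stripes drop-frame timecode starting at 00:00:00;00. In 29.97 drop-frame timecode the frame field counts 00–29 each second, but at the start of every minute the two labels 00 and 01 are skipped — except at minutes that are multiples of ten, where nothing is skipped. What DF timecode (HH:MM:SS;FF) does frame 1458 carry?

00:00:48;18

Each 10-minute DF block holds 10 × 60 × 30 − 9 × 2 = 17982 frames. 1458 ÷ 17982 → 0 full blocks, remainder 1458.
Within the partial block the first minute is 1800 frames and each further minute 1798, so 0 further minute boundaries passed. Total skipped labels = 18 × 0 + 2 × 0 = 0.
Non-drop label index = 1458 + 0 = 1458; at 30 labels/s that is 00:00:48:18, i.e. DF 00:00:48;18.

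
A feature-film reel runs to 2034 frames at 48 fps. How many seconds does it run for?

Running time = 2034 / (48) = 42.375 s.

42.375 seconds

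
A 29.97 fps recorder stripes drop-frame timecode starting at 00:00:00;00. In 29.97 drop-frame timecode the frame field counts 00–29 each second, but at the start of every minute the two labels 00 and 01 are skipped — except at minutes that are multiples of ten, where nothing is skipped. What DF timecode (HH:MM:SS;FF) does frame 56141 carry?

Each 10-minute DF block holds 10 × 60 × 30 − 9 × 2 = 17982 frames. 56141 ÷ 17982 → 3 full blocks, remainder 2195.
Within the partial block the first minute is 1800 frames and each further minute 1798, so 1 further minute boundary passed. Total skipped labels = 18 × 3 + 2 × 1 = 56.
Non-drop label index = 56141 + 56 = 56197; at 30 labels/s that is 00:31:13:07, i.e. DF 00:31:13;07.

00:31:13;07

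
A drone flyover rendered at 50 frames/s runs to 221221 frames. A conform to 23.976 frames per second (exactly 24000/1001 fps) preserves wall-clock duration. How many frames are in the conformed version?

106080 frames

Target frames = source frames × (target rate / source rate) = 221221 × (24000/1001)/(50) = 221221 × 480/1001 = 106080.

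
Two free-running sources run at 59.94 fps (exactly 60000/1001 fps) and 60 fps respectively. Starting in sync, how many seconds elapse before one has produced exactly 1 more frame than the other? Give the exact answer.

The gap grows by |60 − 60000/1001| = 60/1001 frames per second.
Time for a 1-frame gap: 1 ÷ (60/1001) = 1001/60 s.

1001/60 seconds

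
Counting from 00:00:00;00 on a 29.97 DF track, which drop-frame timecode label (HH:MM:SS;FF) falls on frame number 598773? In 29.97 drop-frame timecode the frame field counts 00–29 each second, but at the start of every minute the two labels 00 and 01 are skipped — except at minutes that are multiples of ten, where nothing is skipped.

Each 10-minute DF block holds 10 × 60 × 30 − 9 × 2 = 17982 frames. 598773 ÷ 17982 → 33 full blocks, remainder 5367.
Within the partial block the first minute is 1800 frames and each further minute 1798, so 2 further minute boundaries passed. Total skipped labels = 18 × 33 + 2 × 2 = 598.
Non-drop label index = 598773 + 598 = 599371; at 30 labels/s that is 05:32:59:01, i.e. DF 05:32:59;01.

05:32:59;01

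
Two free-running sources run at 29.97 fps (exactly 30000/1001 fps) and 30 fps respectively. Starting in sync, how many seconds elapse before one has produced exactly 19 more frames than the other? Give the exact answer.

The gap grows by |30 − 30000/1001| = 30/1001 frames per second.
Time for a 19-frame gap: 19 ÷ (30/1001) = 19019/30 s.

19019/30 seconds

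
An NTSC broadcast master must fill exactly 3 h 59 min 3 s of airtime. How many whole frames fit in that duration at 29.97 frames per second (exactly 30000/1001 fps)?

3 h 59 min 3 s = 14343 s.
Frames = 14343 × 30000/1001 = 61470000/143 ≈ 429860.1399.
Complete frames: 429860.

429860 frames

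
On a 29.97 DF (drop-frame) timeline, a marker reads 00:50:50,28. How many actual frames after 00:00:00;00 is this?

As if non-drop at 30 labels/s: (0 × 3600 + 50 × 60 + 50) × 30 + 28 = 91528.
Minute boundaries passed: 50; those not divisible by 10: 50 − 5 = 45; dropped labels = 2 × 45 = 90.
Actual frame index = 91528 − 90 = 91438.

91438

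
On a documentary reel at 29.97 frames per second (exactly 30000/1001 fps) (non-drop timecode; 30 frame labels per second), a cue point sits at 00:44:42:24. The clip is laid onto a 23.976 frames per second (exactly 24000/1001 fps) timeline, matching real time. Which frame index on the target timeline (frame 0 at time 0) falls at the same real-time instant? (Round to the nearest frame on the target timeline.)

Source frame index: (0×3600 + 44×60 + 42) × 30 + 24 = 80484.
Real time: 80484 / (30000/1001) = 6713707/2500 s.
Target frame: (6713707/2500) × (24000/1001) = 321936/5 ≈ 64387.200 → 64387.

frame 64387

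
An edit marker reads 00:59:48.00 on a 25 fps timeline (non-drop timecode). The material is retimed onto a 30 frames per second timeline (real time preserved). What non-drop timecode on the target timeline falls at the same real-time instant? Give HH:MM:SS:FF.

Source frame index: (0×3600 + 59×60 + 48) × 25 + 0 = 89700.
Real time: 89700 / (25) = 3588 s.
Target frame: (3588) × (30) = 107640.
At 30 labels/s: frame 107640 → 00:59:48:00.

00:59:48:00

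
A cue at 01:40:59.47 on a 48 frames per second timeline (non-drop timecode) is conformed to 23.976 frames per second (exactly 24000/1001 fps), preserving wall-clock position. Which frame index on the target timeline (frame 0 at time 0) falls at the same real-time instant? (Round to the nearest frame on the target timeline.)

frame 145294

Source frame index: (1×3600 + 40×60 + 59) × 48 + 47 = 290879.
Real time: 290879 / (48) = 290879/48 s.
Target frame: (290879/48) × (24000/1001) = 145439500/1001 ≈ 145294.206 → 145294.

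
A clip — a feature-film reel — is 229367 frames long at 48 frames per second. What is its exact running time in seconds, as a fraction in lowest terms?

229367/48 seconds

Running time = 229367 ÷ (48) = 229367 × 1/48 = 229367/48 s.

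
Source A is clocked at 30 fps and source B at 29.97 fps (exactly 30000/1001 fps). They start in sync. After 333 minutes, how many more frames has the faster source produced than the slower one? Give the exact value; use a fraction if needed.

599400/1001 frames

333 min = 19980 s.
A emits 30 × 19980 = 599400 frames; B emits 30000/1001 × 19980 = 599400000/1001.
Difference = 599400/1001 frames (≈ 598.8012); B is behind A.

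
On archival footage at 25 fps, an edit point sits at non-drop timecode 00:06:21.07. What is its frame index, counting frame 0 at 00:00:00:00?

9532

Total seconds to the label: (0 × 3600 + 6 × 60 + 21) = 381.
Frame index = 381 × 25 + 7 = 9532.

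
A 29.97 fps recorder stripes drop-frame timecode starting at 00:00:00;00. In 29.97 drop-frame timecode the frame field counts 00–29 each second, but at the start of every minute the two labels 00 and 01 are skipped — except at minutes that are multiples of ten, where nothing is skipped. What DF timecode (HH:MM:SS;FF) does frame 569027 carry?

Ten DF minutes hold 17982 frames, so frame 569027 lies in block 31 (frames 557442–575423) with 11585 frames into that block.
The block's first minute is 1800 frames and the rest 1798 each; 11585 frames reaches minute 6, so 31 × 18 + 6 × 2 = 570 labels have been skipped so far.
Adding those back, label number 569027 + 570 = 569597 at 30 labels/s is 18986 s + 17 f = 5 h 16 min 26 s frame 17, i.e. 05:16:26;17.

05:16:26;17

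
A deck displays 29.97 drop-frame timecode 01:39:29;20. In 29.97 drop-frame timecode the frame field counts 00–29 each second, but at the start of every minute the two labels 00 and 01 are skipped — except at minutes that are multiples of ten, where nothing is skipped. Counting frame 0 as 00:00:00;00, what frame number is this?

178910

As if non-drop at 30 labels/s: (1 × 3600 + 39 × 60 + 29) × 30 + 20 = 179090.
Minute boundaries passed: 99; those not divisible by 10: 99 − 9 = 90; dropped labels = 2 × 90 = 180.
Actual frame index = 179090 − 180 = 178910.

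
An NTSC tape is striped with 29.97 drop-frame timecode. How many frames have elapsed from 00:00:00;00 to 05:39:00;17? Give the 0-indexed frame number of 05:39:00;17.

Complete 10-minute blocks: 33, each 17982 frames → 593406.
Remaining 9 whole minutes in the current block: 1800 + 8 × 1798 = 16184 frames.
Within the current minute: 0 × 30 + 17 − 2 = 15 (labels ;00/;01 skipped at this minute). Total = 593406 + 16184 + 15 = 609605.

609605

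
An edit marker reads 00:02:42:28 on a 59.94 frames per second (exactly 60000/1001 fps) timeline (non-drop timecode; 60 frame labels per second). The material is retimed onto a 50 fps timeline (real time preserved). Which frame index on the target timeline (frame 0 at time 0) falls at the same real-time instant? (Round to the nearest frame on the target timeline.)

Source frame index: (0×3600 + 2×60 + 42) × 60 + 28 = 9748.
Real time: 9748 / (60000/1001) = 2439437/15000 s.
Target frame: (2439437/15000) × (50) = 2439437/300 ≈ 8131.457 → 8131.

frame 8131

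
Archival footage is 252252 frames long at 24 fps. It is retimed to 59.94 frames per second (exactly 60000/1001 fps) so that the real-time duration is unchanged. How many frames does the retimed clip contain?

Target frames = source frames × (target rate / source rate) = 252252 × (60000/1001)/(24) = 252252 × 2500/1001 = 630000.

630000 frames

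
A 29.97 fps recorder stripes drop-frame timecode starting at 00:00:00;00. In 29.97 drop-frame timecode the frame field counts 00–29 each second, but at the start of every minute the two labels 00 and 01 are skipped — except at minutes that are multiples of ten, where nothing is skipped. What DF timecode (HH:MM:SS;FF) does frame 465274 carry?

04:18:44;20

Ten DF minutes hold 17982 frames, so frame 465274 lies in block 25 (frames 449550–467531) with 15724 frames into that block.
The block's first minute is 1800 frames and the rest 1798 each; 15724 frames reaches minute 8, so 25 × 18 + 8 × 2 = 466 labels have been skipped so far.
Adding those back, label number 465274 + 466 = 465740 at 30 labels/s is 15524 s + 20 f = 4 h 18 min 44 s frame 20, i.e. 04:18:44;20.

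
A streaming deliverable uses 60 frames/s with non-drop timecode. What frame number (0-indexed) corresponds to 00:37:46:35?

Total seconds to the label: (0 × 3600 + 37 × 60 + 46) = 2266.
Frame index = 2266 × 60 + 35 = 135995.

frame 135995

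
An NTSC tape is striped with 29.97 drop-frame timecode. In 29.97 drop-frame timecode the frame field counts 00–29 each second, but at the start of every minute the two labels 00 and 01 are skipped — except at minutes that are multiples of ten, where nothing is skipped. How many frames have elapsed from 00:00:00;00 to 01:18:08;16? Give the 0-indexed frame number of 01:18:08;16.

140514

As if non-drop at 30 labels/s: (1 × 3600 + 18 × 60 + 8) × 30 + 16 = 140656.
Minute boundaries passed: 78; those not divisible by 10: 78 − 7 = 71; dropped labels = 2 × 71 = 142.
Actual frame index = 140656 − 142 = 140514.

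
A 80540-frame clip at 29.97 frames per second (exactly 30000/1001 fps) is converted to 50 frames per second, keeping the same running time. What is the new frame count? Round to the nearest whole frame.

Frames at target rate = 80540 × (50) / (30000/1001) = 4031027/30 ≈ 134367.567.
Nearest whole frame: 134368.

134368 frames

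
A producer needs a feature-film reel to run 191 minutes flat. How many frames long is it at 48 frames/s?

191 min = 11460 s.
Frames = 11460 × 48 = 550080.

550080 frames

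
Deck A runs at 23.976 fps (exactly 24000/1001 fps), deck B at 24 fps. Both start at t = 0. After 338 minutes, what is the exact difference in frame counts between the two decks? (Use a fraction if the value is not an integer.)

338 min = 20280 s.
A emits 24000/1001 × 20280 = 37440000/77 frames; B emits 24 × 20280 = 486720.
Difference = 37440/77 frames (≈ 486.2338); B is ahead of A.

37440/77 frames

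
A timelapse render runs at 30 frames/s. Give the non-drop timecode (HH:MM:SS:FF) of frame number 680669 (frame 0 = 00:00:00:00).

06:18:08:29

680669 ÷ 30 = 22688 full seconds, remainder 29 frames.
22688 s = 6 h 18 min 8 s.
Timecode: 06:18:08:29.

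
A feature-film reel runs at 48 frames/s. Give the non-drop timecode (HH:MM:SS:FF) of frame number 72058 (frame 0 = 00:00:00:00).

00:25:01:10

72058 ÷ 48 = 1501 full seconds, remainder 10 frames.
1501 s = 0 h 25 min 1 s.
Timecode: 00:25:01:10.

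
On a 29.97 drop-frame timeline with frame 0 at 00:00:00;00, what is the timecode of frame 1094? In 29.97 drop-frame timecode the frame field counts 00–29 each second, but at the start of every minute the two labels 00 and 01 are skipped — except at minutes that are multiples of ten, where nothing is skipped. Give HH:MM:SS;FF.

Ten DF minutes hold 17982 frames, so frame 1094 lies in block 0 (frames 0–17981) with 1094 frames into that block.
The block's first minute is 1800 frames and the rest 1798 each; 1094 frames reaches minute 0, so 0 × 18 + 0 × 2 = 0 labels have been skipped so far.
Adding those back, label number 1094 + 0 = 1094 at 30 labels/s is 36 s + 14 f = 0 h 0 min 36 s frame 14, i.e. 00:00:36;14.

00:00:36;14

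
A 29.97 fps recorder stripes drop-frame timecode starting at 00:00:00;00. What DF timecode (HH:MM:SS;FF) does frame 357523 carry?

Ten DF minutes hold 17982 frames, so frame 357523 lies in block 19 (frames 341658–359639) with 15865 frames into that block.
The block's first minute is 1800 frames and the rest 1798 each; 15865 frames reaches minute 8, so 19 × 18 + 8 × 2 = 358 labels have been skipped so far.
Adding those back, label number 357523 + 358 = 357881 at 30 labels/s is 11929 s + 11 f = 3 h 18 min 49 s frame 11, i.e. 03:18:49;11.

03:18:49;11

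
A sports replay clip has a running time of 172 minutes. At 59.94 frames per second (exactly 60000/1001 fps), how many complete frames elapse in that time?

172 min = 10320 s.
Frames = 10320 × 60000/1001 = 619200000/1001 ≈ 618581.4186.
Complete frames: 618581.

618581 frames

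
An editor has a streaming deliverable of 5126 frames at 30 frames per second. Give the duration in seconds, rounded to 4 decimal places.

170.8667 seconds

Running time = 5126 × 1/30 = 2563/15 s ≈ 170.8667 s.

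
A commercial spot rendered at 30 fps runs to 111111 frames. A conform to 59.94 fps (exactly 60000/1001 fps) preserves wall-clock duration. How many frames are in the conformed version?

222000 frames

Target frames = source frames × (target rate / source rate) = 111111 × (60000/1001)/(30) = 111111 × 2000/1001 = 222000.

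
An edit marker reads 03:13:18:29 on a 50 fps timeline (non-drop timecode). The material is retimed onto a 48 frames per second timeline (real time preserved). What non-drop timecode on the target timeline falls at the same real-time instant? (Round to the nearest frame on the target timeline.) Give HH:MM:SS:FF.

03:13:18:28

Source frame index: (3×3600 + 13×60 + 18) × 50 + 29 = 579929.
Real time: 579929 / (50) = 579929/50 s.
Target frame: (579929/50) × (48) = 13918296/25 ≈ 556731.840 → 556732.
At 48 labels/s: frame 556732 → 03:13:18:28.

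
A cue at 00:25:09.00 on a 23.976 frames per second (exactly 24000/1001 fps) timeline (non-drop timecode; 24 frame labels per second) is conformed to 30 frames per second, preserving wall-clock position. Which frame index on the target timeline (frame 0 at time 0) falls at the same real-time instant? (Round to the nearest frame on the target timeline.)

frame 45315

Source frame index: (0×3600 + 25×60 + 9) × 24 + 0 = 36216.
Real time: 36216 / (24000/1001) = 1510509/1000 s.
Target frame: (1510509/1000) × (30) = 4531527/100 ≈ 45315.270 → 45315.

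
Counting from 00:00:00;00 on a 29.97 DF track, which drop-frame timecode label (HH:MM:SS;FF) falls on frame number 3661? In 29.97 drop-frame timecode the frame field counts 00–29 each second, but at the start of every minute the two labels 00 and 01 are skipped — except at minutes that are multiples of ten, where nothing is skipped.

Ten DF minutes hold 17982 frames, so frame 3661 lies in block 0 (frames 0–17981) with 3661 frames into that block.
The block's first minute is 1800 frames and the rest 1798 each; 3661 frames reaches minute 2, so 0 × 18 + 2 × 2 = 4 labels have been skipped so far.
Adding those back, label number 3661 + 4 = 3665 at 30 labels/s is 122 s + 5 f = 0 h 2 min 2 s frame 5, i.e. 00:02:02;05.

00:02:02;05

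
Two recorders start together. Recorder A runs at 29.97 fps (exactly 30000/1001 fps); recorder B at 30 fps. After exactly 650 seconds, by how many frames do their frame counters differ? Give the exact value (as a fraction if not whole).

1500/77 frames

A emits 30000/1001 × 650 = 1500000/77 frames; B emits 30 × 650 = 19500.
Difference = 1500/77 frames (≈ 19.4805); B is ahead of A.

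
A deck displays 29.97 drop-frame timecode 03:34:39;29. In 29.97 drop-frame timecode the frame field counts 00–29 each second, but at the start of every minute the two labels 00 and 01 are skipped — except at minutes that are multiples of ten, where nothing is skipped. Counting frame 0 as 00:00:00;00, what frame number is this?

386013

Complete 10-minute blocks: 21, each 17982 frames → 377622.
Remaining 4 whole minutes in the current block: 1800 + 3 × 1798 = 7194 frames.
Within the current minute: 39 × 30 + 29 − 2 = 1197 (labels ;00/;01 skipped at this minute). Total = 377622 + 7194 + 1197 = 386013.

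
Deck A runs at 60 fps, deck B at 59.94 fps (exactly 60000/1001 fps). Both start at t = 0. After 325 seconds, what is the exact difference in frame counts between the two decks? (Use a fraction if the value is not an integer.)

A emits 60 × 325 = 19500 frames; B emits 60000/1001 × 325 = 1500000/77.
Difference = 1500/77 frames (≈ 19.4805); B is behind A.

1500/77 frames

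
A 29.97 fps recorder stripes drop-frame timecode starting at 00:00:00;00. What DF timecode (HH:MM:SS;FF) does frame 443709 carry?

Each 10-minute DF block holds 10 × 60 × 30 − 9 × 2 = 17982 frames. 443709 ÷ 17982 → 24 full blocks, remainder 12141.
Within the partial block the first minute is 1800 frames and each further minute 1798, so 6 further minute boundaries passed. Total skipped labels = 18 × 24 + 2 × 6 = 444.
Non-drop label index = 443709 + 444 = 444153; at 30 labels/s that is 04:06:45:03, i.e. DF 04:06:45;03.

04:06:45;03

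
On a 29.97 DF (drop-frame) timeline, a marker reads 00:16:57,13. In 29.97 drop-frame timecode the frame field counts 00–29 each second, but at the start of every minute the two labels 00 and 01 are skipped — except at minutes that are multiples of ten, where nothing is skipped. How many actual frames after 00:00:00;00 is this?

30493

As if non-drop at 30 labels/s: (0 × 3600 + 16 × 60 + 57) × 30 + 13 = 30523.
Minute boundaries passed: 16; those not divisible by 10: 16 − 1 = 15; dropped labels = 2 × 15 = 30.
Actual frame index = 30523 − 30 = 30493.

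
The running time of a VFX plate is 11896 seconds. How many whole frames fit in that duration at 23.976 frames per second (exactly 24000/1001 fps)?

Frames = 11896 × 24000/1001 = 285504000/1001 ≈ 285218.7812.
Complete frames: 285218.

285218 frames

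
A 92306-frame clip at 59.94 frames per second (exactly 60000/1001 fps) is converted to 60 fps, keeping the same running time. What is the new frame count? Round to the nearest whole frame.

Frames at target rate = 92306 × (60) / (60000/1001) = 46199153/500 ≈ 92398.306.
Nearest whole frame: 92398.

92398 frames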